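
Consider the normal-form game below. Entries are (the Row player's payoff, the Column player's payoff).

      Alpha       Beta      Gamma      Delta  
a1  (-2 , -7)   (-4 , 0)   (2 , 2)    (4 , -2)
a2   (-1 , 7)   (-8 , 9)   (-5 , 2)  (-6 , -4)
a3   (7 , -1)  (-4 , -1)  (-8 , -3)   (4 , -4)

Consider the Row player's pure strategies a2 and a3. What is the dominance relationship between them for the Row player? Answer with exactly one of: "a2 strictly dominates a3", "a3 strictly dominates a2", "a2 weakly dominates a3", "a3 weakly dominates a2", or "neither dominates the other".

a2's payoffs vs a3's, by the Column player's action — Alpha: -1<7, Beta: -8<-4, Gamma: -5>-8, Delta: -6<4.
a2 does better at Gamma but worse at Alpha, Beta, Delta; neither strategy dominates the other.

neither dominates the other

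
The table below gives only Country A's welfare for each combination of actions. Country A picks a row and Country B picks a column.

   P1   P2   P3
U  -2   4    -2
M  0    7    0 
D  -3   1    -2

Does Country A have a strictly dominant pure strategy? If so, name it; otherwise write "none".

M

M vs U: P1: 0>-2, P2: 7>4, P3: 0>-2.
M vs D: P1: 0>-3, P2: 7>1, P3: 0>-2.
M strictly beats every other strategy against every opponent action, so it is strictly dominant.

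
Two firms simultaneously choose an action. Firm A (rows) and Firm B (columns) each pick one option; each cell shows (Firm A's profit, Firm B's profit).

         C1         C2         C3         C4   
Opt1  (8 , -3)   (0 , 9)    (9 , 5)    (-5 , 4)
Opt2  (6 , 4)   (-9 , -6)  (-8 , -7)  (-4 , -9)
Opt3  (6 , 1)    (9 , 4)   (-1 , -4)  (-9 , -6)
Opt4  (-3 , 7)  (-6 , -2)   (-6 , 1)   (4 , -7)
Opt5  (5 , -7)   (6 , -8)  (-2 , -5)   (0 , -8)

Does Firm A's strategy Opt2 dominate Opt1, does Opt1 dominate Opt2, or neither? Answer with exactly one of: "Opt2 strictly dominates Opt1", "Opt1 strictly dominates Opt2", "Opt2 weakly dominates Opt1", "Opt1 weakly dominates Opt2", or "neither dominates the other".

neither dominates the other

Compare Opt2 to Opt1 across each choice by Firm B: C1: 6<8, C2: -9<0, C3: -8<9, C4: -4>-5.
Opt2 does better at C4 but worse at C1, C2, C3; neither strategy dominates the other.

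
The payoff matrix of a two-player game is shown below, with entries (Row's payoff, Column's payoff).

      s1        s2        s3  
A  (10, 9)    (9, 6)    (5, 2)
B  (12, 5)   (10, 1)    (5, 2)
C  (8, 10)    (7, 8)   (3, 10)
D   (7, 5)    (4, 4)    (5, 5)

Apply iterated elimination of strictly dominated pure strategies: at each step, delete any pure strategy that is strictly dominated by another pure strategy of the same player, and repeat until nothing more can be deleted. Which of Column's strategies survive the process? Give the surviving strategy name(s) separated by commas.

For Row, A strictly dominates C on the remaining columns (s1: 10>8, s2: 9>7, s3: 5>3); eliminate C.
Column's strategy s2 is strictly dominated by s1 (A: 9>6, B: 5>1, D: 5>4) and is removed.
Among the remaining strategies, none is strictly dominated by another pure strategy of the same player, so the elimination stops.
Surviving strategies — Row: {A, B, D}; Column: {s1, s3}.

s1, s3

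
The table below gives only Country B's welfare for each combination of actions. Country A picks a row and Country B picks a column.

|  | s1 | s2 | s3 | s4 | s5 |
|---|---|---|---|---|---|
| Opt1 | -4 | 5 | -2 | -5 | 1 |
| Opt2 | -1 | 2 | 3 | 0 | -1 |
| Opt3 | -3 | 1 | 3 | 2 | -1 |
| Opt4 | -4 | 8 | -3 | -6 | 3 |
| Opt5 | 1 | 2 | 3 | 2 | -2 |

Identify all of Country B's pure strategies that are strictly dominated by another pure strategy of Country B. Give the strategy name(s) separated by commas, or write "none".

s1, s4, s5

s2 strictly dominates s1 — Opt1: 5>-4, Opt2: 2>-1, Opt3: 1>-3, Opt4: 8>-4, Opt5: 2>1.
s2 is not dominated — it holds its own against s1 at Opt1 (5>-4); s3 at Opt1 (5>-2); s4 at Opt1 (5>-5); s5 at Opt1 (5>1).
Nothing dominates s3: s1 at Opt1 (-2>-4); s2 at Opt2 (3>2); s4 at Opt1 (-2>-5); s5 at Opt2 (3>-1).
s4 is strictly dominated by s3 (Opt1: -2>-5, Opt2: 3>0, Opt3: 3>2, Opt4: -3>-6, Opt5: 3>2).
s2 strictly dominates s5 — Opt1: 5>1, Opt2: 2>-1, Opt3: 1>-1, Opt4: 8>3, Opt5: 2>-2.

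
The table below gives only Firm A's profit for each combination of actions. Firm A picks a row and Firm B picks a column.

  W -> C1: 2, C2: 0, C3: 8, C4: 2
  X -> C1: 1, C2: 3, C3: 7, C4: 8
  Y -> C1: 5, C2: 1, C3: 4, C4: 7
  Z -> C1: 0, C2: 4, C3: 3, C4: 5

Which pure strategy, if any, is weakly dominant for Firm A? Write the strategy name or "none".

none

W fails to dominate X at C2 (0<3).
X fails to dominate W at C1 (1<2).
Y fails to dominate W at C3 (4<8).
Z fails to dominate W at C1 (0<2).
No single strategy dominates all the others.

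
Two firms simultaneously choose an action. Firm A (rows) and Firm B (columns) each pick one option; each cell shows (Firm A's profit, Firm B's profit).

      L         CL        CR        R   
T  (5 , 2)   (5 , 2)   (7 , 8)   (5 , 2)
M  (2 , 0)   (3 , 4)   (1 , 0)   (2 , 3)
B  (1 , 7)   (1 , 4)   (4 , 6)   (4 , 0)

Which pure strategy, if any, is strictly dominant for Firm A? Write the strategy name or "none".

T

T vs M: L: 5>2, CL: 5>3, CR: 7>1, R: 5>2.
T vs B: L: 5>1, CL: 5>1, CR: 7>4, R: 5>4.
T strictly beats every other strategy against every opponent action, so it is strictly dominant.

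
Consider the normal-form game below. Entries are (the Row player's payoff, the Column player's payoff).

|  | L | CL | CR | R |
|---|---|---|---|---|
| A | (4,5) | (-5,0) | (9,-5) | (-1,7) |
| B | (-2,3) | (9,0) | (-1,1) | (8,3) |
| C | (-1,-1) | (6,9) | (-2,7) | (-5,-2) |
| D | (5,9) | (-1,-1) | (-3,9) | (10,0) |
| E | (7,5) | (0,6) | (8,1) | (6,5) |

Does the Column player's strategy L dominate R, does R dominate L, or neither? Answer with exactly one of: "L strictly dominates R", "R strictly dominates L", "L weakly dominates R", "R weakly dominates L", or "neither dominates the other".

L's payoffs vs R's, by the Row player's action — A: 5<7, B: 3=3, C: -1>-2, D: 9>0, E: 5=5.
L does better at C, D but worse at A; neither strategy dominates the other.

neither dominates the other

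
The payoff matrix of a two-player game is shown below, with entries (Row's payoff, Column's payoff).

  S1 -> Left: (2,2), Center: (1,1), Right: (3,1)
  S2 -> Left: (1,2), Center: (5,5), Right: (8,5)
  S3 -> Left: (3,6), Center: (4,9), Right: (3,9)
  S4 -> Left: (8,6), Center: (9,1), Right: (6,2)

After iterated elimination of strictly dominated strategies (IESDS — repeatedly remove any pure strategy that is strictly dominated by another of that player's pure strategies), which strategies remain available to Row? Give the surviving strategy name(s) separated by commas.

S2, S4

Row's strategy S1 is strictly dominated by S4 (Left: 8>2, Center: 9>1, Right: 6>3) and is removed.
Row S3 is eliminated: S4 beats it against every remaining column (Left: 8>3, Center: 9>4, Right: 6>3).
Among the remaining strategies, none is strictly dominated by another pure strategy of the same player, so the elimination stops.
Surviving strategies — Row: {S2, S4}; Column: {Left, Center, Right}.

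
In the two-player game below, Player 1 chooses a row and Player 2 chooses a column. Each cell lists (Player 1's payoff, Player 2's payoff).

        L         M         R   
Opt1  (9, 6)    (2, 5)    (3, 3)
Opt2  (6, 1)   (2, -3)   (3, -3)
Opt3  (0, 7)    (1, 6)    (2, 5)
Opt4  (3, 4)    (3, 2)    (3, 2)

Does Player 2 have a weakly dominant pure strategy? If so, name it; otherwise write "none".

L vs M: Opt1: 6>5, Opt2: 1>-3, Opt3: 7>6, Opt4: 4>2.
L vs R: Opt1: 6>3, Opt2: 1>-3, Opt3: 7>5, Opt4: 4>2.
L is at least as good as every other strategy against every opponent action, so it is weakly dominant.

L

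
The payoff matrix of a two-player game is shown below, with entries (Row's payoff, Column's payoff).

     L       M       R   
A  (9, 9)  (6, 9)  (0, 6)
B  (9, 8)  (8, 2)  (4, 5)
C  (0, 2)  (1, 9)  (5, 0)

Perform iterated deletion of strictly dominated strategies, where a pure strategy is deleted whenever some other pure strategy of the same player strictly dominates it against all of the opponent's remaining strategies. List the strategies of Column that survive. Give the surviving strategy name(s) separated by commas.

L, M

Column R is eliminated: L beats it against every remaining row (A: 9>6, B: 8>5, C: 2>0).
Row C is eliminated: A beats it against every remaining column (L: 9>0, M: 6>1).
Among the remaining strategies, none is strictly dominated by another pure strategy of the same player, so the elimination stops.
Surviving strategies — Row: {A, B}; Column: {L, M}.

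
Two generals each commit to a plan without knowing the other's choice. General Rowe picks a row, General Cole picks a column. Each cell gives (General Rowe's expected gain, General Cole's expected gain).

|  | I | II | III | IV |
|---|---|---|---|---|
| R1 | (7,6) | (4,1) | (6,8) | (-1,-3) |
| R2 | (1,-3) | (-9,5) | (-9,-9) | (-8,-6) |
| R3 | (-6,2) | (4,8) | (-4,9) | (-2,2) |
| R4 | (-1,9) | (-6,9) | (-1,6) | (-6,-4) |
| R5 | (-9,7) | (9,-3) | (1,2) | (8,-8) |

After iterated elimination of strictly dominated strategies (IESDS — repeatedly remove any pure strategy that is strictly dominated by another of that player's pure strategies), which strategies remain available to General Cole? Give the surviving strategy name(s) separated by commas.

For General Rowe, R1 strictly dominates R2 on the remaining columns (I: 7>1, II: 4>-9, III: 6>-9, IV: -1>-8); eliminate R2.
Row R4 is eliminated: R1 beats it against every remaining column (I: 7>-1, II: 4>-6, III: 6>-1, IV: -1>-6).
General Cole's strategy II is strictly dominated by III (R1: 8>1, R3: 9>8, R5: 2>-3) and is removed.
For General Rowe, R1 strictly dominates R3 on the remaining columns (I: 7>-6, III: 6>-4, IV: -1>-2); eliminate R3.
Column IV is eliminated: I beats it against every remaining row (R1: 6>-3, R5: 7>-8).
General Rowe's strategy R5 is strictly dominated by R1 (I: 7>-9, III: 6>1) and is removed.
Column I is eliminated: III beats it against every remaining row (R1: 8>6).
Among the remaining strategies, none is strictly dominated by another pure strategy of the same player, so the elimination stops.
Surviving strategies — General Rowe: {R1}; General Cole: {III}.

III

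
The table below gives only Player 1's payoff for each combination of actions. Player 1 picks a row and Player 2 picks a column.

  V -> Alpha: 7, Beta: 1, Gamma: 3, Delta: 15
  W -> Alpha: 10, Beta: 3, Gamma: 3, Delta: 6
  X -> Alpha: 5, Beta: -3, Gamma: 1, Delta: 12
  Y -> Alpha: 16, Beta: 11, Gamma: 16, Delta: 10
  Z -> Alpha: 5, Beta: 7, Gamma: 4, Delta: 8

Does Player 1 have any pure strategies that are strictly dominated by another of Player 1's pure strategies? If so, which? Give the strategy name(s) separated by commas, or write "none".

V: no other strategy beats it everywhere (W at Gamma (3=3); X at Alpha (7>5); Y at Delta (15>10); Z at Alpha (7>5)).
Y strictly dominates W — Alpha: 16>10, Beta: 11>3, Gamma: 16>3, Delta: 10>6.
X is strictly dominated by V (Alpha: 7>5, Beta: 1>-3, Gamma: 3>1, Delta: 15>12).
Y: no other strategy beats it everywhere (V at Alpha (16>7); W at Alpha (16>10); X at Alpha (16>5); Z at Alpha (16>5)).
Z is strictly dominated by Y (Alpha: 16>5, Beta: 11>7, Gamma: 16>4, Delta: 10>8).

W, X, Z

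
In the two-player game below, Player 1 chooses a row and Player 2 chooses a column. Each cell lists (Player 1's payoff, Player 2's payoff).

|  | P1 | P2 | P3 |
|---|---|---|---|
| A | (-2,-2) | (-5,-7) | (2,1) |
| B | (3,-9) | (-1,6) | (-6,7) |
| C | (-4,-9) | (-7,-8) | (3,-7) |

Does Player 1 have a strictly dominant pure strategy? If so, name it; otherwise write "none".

none

A fails to dominate B at P1 (-2<3).
B fails to dominate A at P3 (-6<2).
C fails to dominate A at P1 (-4<-2).
No single strategy dominates all the others.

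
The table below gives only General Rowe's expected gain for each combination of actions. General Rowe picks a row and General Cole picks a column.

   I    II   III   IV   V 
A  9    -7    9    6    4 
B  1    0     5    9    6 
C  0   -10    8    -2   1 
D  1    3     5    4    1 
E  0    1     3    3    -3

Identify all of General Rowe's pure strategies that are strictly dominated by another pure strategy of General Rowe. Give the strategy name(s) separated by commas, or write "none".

C, E

A is not dominated — it holds its own against B at I (9>1); C at I (9>0); D at I (9>1); E at I (9>0).
B: no other strategy beats it everywhere (A at II (0>-7); C at I (1>0); D at I (1=1); E at I (1>0)).
C is strictly dominated by A (I: 9>0, II: -7>-10, III: 9>8, IV: 6>-2, V: 4>1).
D is not dominated — it holds its own against A at II (3>-7); B at I (1=1); C at I (1>0); E at I (1>0).
E: dominated, since D does at least as well everywhere (I: 1>0, II: 3>1, III: 5>3, IV: 4>3, V: 1>-3).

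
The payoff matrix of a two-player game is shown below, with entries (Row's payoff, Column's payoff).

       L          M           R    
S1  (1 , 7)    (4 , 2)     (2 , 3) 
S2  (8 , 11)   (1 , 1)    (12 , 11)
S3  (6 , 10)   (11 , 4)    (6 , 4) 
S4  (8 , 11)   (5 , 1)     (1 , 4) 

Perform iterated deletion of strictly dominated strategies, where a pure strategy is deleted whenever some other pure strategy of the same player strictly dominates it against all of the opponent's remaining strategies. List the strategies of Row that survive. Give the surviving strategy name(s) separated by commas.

S2, S4

For Row, S3 strictly dominates S1 on the remaining columns (L: 6>1, M: 11>4, R: 6>2); eliminate S1.
Column's strategy M is strictly dominated by L (S2: 11>1, S3: 10>4, S4: 11>1) and is removed.
For Row, S2 strictly dominates S3 on the remaining columns (L: 8>6, R: 12>6); eliminate S3.
Among the remaining strategies, none is strictly dominated by another pure strategy of the same player, so the elimination stops.
Surviving strategies — Row: {S2, S4}; Column: {L, R}.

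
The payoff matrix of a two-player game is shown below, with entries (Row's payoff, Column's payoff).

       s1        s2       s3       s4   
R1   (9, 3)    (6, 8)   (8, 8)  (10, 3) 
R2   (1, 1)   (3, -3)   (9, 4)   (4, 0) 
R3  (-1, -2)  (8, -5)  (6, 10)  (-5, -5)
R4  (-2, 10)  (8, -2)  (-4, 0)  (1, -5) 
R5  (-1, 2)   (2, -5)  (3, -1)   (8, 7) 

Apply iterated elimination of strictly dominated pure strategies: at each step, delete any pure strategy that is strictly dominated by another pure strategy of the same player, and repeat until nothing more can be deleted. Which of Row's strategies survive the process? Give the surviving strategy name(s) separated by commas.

R1, R2, R3, R4

Row's strategy R5 is strictly dominated by R1 (s1: 9>-1, s2: 6>2, s3: 8>3, s4: 10>8) and is removed.
For Column, s3 strictly dominates s4 on the remaining rows (R1: 8>3, R2: 4>0, R3: 10>-5, R4: 0>-5); eliminate s4.
Among the remaining strategies, none is strictly dominated by another pure strategy of the same player, so the elimination stops.
Surviving strategies — Row: {R1, R2, R3, R4}; Column: {s1, s2, s3}.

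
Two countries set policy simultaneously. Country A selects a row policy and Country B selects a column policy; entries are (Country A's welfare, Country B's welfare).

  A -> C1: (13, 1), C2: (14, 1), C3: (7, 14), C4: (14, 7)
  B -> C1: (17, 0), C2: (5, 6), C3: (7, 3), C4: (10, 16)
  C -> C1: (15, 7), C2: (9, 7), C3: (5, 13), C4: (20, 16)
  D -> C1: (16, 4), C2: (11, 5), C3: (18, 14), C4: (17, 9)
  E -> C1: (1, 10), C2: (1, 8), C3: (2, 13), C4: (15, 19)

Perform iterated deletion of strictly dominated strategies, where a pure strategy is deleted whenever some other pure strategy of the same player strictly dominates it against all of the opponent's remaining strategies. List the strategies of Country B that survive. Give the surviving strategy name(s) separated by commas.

Country A's strategy E is strictly dominated by C (C1: 15>1, C2: 9>1, C3: 5>2, C4: 20>15) and is removed.
For Country B, C3 strictly dominates C1 on the remaining rows (A: 14>1, B: 3>0, C: 13>7, D: 14>4); eliminate C1.
Row B is eliminated: D beats it against every remaining column (C2: 11>5, C3: 18>7, C4: 17>10).
Column C2 is eliminated: C3 beats it against every remaining row (A: 14>1, C: 13>7, D: 14>5).
Country A's strategy A is strictly dominated by D (C3: 18>7, C4: 17>14) and is removed.
Among the remaining strategies, none is strictly dominated by another pure strategy of the same player, so the elimination stops.
Surviving strategies — Country A: {C, D}; Country B: {C3, C4}.

C3, C4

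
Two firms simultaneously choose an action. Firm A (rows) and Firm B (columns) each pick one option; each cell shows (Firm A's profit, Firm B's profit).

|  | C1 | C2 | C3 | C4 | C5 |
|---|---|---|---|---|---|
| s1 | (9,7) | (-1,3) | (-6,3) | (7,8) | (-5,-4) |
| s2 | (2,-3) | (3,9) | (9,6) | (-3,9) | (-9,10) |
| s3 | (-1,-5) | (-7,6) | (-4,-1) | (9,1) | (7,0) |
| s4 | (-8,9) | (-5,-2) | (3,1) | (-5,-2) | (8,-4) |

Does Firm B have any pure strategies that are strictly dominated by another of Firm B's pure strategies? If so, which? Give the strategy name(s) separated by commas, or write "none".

Nothing dominates C1: C2 at s1 (7>3); C3 at s1 (7>3); C4 at s4 (9>-2); C5 at s1 (7>-4).
C2 is not dominated — it holds its own against C1 at s2 (9>-3); C3 at s1 (3=3); C4 at s2 (9=9); C5 at s1 (3>-4).
C3: no other strategy beats it everywhere (C1 at s2 (6>-3); C2 at s1 (3=3); C4 at s4 (1>-2); C5 at s1 (3>-4)).
C4 is not dominated — it holds its own against C1 at s1 (8>7); C2 at s1 (8>3); C3 at s1 (8>3); C5 at s1 (8>-4).
Nothing dominates C5: C1 at s2 (10>-3); C2 at s2 (10>9); C3 at s2 (10>6); C4 at s2 (10>9).

none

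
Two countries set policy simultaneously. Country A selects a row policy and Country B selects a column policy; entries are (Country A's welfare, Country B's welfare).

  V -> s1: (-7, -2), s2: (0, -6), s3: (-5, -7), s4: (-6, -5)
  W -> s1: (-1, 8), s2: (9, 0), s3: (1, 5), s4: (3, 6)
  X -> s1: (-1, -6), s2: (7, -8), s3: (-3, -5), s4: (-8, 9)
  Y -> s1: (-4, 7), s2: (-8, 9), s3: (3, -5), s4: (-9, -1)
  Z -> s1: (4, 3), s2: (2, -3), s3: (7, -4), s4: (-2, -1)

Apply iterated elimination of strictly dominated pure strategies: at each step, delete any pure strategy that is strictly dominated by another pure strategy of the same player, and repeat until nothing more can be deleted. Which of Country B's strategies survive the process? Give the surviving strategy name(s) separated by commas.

s1

Row V is eliminated: W beats it against every remaining column (s1: -1>-7, s2: 9>0, s3: 1>-5, s4: 3>-6).
Country A's strategy Y is strictly dominated by Z (s1: 4>-4, s2: 2>-8, s3: 7>3, s4: -2>-9) and is removed.
For Country B, s1 strictly dominates s2 on the remaining rows (W: 8>0, X: -6>-8, Z: 3>-3); eliminate s2.
Country A's strategy X is strictly dominated by Z (s1: 4>-1, s3: 7>-3, s4: -2>-8) and is removed.
Column s3 is eliminated: s1 beats it against every remaining row (W: 8>5, Z: 3>-4).
For Country B, s1 strictly dominates s4 on the remaining rows (W: 8>6, Z: 3>-1); eliminate s4.
Row W is eliminated: Z beats it against every remaining column (s1: 4>-1).
Among the remaining strategies, none is strictly dominated by another pure strategy of the same player, so the elimination stops.
Surviving strategies — Country A: {Z}; Country B: {s1}.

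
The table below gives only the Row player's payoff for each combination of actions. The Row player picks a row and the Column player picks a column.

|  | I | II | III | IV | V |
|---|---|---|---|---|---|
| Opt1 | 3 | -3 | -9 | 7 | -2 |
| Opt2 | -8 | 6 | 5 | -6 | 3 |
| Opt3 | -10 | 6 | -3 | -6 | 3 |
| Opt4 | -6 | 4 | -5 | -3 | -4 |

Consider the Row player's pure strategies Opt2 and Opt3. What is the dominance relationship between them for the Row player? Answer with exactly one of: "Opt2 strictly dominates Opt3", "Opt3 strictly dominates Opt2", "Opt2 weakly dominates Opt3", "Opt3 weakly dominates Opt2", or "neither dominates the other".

Opt2 weakly dominates Opt3

Compare Opt2 to Opt3 across every action of the Column player: I: -8>-10, II: 6=6, III: 5>-3, IV: -6=-6, V: 3=3.
Opt2 is at least as good everywhere and strictly better somewhere (tied only at II, IV, V), so Opt2 weakly but not strictly dominates Opt3.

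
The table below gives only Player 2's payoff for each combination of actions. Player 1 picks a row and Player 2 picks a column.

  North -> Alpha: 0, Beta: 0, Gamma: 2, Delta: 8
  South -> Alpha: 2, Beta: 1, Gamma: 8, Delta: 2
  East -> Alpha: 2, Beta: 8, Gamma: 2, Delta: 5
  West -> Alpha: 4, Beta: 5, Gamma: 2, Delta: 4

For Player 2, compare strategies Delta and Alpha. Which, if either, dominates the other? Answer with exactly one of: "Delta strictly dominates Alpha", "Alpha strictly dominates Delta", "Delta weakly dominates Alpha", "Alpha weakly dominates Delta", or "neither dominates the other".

Delta's payoffs vs Alpha's, by Player 1's action — North: 8>0, South: 2=2, East: 5>2, West: 4=4.
Delta is at least as good everywhere and strictly better somewhere (tied only at South, West), so Delta weakly but not strictly dominates Alpha.

Delta weakly dominates Alpha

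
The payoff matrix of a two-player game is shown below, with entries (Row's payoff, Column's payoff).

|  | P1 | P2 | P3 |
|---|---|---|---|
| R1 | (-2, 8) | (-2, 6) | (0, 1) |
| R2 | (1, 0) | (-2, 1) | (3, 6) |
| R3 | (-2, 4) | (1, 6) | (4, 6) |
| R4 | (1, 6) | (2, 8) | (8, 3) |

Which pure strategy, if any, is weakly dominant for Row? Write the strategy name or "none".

R4

R4 vs R1: P1: 1>-2, P2: 2>-2, P3: 8>0.
R4 vs R2: P1: 1=1, P2: 2>-2, P3: 8>3.
R4 vs R3: P1: 1>-2, P2: 2>1, P3: 8>4.
R4 is at least as good as every other strategy against every opponent action, so it is weakly dominant.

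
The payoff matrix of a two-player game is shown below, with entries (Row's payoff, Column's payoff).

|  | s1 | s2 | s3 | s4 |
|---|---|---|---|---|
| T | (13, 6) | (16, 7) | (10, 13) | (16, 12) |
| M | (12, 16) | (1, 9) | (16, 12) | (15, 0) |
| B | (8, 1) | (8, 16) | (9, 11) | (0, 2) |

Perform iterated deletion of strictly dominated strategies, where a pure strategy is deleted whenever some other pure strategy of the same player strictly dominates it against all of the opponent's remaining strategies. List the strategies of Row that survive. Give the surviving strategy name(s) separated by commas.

T, M

Row's strategy B is strictly dominated by T (s1: 13>8, s2: 16>8, s3: 10>9, s4: 16>0) and is removed.
For Column, s3 strictly dominates s2 on the remaining rows (T: 13>7, M: 12>9); eliminate s2.
Column's strategy s4 is strictly dominated by s3 (T: 13>12, M: 12>0) and is removed.
Among the remaining strategies, none is strictly dominated by another pure strategy of the same player, so the elimination stops.
Surviving strategies — Row: {T, M}; Column: {s1, s3}.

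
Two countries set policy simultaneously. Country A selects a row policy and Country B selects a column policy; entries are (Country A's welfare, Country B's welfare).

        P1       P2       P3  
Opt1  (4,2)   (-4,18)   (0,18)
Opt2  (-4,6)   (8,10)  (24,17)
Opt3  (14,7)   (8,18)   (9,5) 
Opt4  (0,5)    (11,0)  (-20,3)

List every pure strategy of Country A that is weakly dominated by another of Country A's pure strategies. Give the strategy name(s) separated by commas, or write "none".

Opt1

Opt1: dominated, since Opt3 does at least as well everywhere (P1: 14>4, P2: 8>-4, P3: 9>0).
Opt2: no other strategy beats it everywhere (Opt1 at P2 (8>-4); Opt3 at P3 (24>9); Opt4 at P3 (24>-20)).
Nothing dominates Opt3: Opt1 at P1 (14>4); Opt2 at P1 (14>-4); Opt4 at P1 (14>0).
Opt4: no other strategy beats it everywhere (Opt1 at P2 (11>-4); Opt2 at P1 (0>-4); Opt3 at P2 (11>8)).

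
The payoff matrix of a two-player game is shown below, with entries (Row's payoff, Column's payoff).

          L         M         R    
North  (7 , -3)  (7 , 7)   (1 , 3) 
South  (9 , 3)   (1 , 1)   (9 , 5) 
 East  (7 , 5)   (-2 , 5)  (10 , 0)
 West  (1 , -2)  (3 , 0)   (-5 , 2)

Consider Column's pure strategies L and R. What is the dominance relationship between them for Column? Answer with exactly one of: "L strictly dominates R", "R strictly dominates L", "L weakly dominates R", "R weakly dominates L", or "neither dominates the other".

Compare L to R across every action of Row: North: -3<3, South: 3<5, East: 5>0, West: -2<2.
L does better at East but worse at North, South, West; neither strategy dominates the other.

neither dominates the other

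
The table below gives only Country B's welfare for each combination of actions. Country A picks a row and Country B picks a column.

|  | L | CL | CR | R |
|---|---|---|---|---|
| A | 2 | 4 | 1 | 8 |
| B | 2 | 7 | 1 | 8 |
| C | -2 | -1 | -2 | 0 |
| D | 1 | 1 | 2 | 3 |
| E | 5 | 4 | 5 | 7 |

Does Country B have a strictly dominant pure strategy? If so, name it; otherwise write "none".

R

R vs L: A: 8>2, B: 8>2, C: 0>-2, D: 3>1, E: 7>5.
R vs CL: A: 8>4, B: 8>7, C: 0>-1, D: 3>1, E: 7>4.
R vs CR: A: 8>1, B: 8>1, C: 0>-2, D: 3>2, E: 7>5.
R strictly beats every other strategy against every opponent action, so it is strictly dominant.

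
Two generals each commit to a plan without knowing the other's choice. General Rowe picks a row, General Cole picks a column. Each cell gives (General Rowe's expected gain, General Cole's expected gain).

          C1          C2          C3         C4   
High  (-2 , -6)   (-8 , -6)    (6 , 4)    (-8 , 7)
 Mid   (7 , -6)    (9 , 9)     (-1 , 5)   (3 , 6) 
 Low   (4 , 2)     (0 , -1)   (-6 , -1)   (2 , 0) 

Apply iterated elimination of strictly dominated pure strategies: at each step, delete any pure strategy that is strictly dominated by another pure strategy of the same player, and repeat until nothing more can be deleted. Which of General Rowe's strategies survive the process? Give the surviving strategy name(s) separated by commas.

Row Low is eliminated: Mid beats it against every remaining column (C1: 7>4, C2: 9>0, C3: -1>-6, C4: 3>2).
Column C1 is eliminated: C3 beats it against every remaining row (High: 4>-6, Mid: 5>-6).
General Cole's strategy C3 is strictly dominated by C4 (High: 7>4, Mid: 6>5) and is removed.
General Rowe's strategy High is strictly dominated by Mid (C2: 9>-8, C4: 3>-8) and is removed.
Column C4 is eliminated: C2 beats it against every remaining row (Mid: 9>6).
Among the remaining strategies, none is strictly dominated by another pure strategy of the same player, so the elimination stops.
Surviving strategies — General Rowe: {Mid}; General Cole: {C2}.

Mid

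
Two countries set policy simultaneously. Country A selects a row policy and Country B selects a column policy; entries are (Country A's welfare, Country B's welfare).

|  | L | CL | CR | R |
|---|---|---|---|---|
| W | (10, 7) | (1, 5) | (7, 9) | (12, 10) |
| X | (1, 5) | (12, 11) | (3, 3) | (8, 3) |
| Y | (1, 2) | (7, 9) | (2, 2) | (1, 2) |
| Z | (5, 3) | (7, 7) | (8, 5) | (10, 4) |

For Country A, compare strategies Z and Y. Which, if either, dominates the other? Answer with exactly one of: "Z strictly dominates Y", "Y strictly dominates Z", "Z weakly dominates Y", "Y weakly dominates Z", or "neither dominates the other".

Z weakly dominates Y

Compare Z to Y across each opponent action: L: 5>1, CL: 7=7, CR: 8>2, R: 10>1.
Z is at least as good everywhere and strictly better somewhere (tied only at CL), so Z weakly but not strictly dominates Y.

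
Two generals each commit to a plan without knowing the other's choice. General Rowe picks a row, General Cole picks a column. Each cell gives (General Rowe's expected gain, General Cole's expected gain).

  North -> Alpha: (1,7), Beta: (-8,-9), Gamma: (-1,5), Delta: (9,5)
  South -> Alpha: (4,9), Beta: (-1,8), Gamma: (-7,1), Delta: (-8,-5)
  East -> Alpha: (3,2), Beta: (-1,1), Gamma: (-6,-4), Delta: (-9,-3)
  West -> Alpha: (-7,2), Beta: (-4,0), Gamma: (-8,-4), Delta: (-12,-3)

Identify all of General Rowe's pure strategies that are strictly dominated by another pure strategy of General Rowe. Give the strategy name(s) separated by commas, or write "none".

Nothing dominates North: South at Gamma (-1>-7); East at Gamma (-1>-6); West at Alpha (1>-7).
Nothing dominates South: North at Alpha (4>1); East at Alpha (4>3); West at Alpha (4>-7).
East is not dominated — it holds its own against North at Alpha (3>1); South at Beta (-1=-1); West at Alpha (3>-7).
West: dominated, since South does at least as well everywhere (Alpha: 4>-7, Beta: -1>-4, Gamma: -7>-8, Delta: -8>-12).

West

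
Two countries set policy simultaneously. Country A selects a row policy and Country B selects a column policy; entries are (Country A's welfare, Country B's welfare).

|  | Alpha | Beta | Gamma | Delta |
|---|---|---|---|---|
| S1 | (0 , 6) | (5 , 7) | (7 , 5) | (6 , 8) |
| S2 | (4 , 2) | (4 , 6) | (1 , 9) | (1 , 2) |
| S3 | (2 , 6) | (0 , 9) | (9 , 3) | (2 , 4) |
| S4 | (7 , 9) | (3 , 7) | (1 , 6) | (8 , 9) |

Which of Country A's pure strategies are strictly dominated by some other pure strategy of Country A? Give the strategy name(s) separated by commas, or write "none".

none

Nothing dominates S1: S2 at Beta (5>4); S3 at Beta (5>0); S4 at Beta (5>3).
Nothing dominates S2: S1 at Alpha (4>0); S3 at Alpha (4>2); S4 at Beta (4>3).
S3 is not dominated — it holds its own against S1 at Alpha (2>0); S2 at Gamma (9>1); S4 at Gamma (9>1).
S4: no other strategy beats it everywhere (S1 at Alpha (7>0); S2 at Alpha (7>4); S3 at Alpha (7>2)).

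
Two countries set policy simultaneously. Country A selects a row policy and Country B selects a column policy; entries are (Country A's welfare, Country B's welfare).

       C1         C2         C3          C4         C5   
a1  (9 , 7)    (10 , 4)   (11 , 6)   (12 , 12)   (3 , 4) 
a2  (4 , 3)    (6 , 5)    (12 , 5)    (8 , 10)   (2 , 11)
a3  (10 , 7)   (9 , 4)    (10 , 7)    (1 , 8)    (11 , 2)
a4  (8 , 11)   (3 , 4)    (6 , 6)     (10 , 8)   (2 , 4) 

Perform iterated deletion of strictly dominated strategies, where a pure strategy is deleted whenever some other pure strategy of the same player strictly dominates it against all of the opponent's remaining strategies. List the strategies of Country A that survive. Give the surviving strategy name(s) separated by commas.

Country A's strategy a4 is strictly dominated by a1 (C1: 9>8, C2: 10>3, C3: 11>6, C4: 12>10, C5: 3>2) and is removed.
For Country B, C4 strictly dominates C1 on the remaining rows (a1: 12>7, a2: 10>3, a3: 8>7); eliminate C1.
For Country B, C4 strictly dominates C2 on the remaining rows (a1: 12>4, a2: 10>5, a3: 8>4); eliminate C2.
Country B's strategy C3 is strictly dominated by C4 (a1: 12>6, a2: 10>5, a3: 8>7) and is removed.
For Country A, a1 strictly dominates a2 on the remaining columns (C4: 12>8, C5: 3>2); eliminate a2.
For Country B, C4 strictly dominates C5 on the remaining rows (a1: 12>4, a3: 8>2); eliminate C5.
Row a3 is eliminated: a1 beats it against every remaining column (C4: 12>1).
Among the remaining strategies, none is strictly dominated by another pure strategy of the same player, so the elimination stops.
Surviving strategies — Country A: {a1}; Country B: {C4}.

a1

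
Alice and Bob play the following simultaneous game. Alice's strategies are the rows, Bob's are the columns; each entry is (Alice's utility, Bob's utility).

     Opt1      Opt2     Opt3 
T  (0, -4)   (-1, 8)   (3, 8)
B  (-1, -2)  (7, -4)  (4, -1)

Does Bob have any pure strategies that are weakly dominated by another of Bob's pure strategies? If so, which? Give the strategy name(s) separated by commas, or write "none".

Opt1, Opt2

Opt1 is weakly dominated by Opt3 (T: 8>-4, B: -1>-2).
Opt3 weakly dominates Opt2 — T: 8=8, B: -1>-4.
Nothing dominates Opt3: Opt1 at T (8>-4); Opt2 at B (-1>-4).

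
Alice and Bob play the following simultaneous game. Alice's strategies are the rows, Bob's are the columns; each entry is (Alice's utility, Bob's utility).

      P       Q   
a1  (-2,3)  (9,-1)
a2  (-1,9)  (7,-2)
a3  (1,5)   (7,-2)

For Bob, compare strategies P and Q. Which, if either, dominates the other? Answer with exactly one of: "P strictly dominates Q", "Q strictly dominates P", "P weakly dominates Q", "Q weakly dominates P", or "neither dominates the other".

P strictly dominates Q

P's payoffs vs Q's, by Alice's action — a1: 3>-1, a2: 9>-2, a3: 5>-2.
P gives a strictly higher payoff against each choice by Alice, so P strictly dominates Q.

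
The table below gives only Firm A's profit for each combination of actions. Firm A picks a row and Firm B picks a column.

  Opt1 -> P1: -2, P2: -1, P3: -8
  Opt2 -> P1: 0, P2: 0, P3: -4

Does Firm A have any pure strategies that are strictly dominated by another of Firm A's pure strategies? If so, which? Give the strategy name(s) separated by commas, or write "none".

Opt1

Opt1 is strictly dominated by Opt2 (P1: 0>-2, P2: 0>-1, P3: -4>-8).
Opt2: no other strategy beats it everywhere (Opt1 at P1 (0>-2)).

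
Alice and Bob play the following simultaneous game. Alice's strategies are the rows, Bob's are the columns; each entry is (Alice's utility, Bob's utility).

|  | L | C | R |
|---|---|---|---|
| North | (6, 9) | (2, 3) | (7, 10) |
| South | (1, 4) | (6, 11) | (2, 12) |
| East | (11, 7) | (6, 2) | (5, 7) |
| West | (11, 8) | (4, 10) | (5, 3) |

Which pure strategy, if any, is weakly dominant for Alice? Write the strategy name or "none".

none

North fails to dominate South at C (2<6).
South fails to dominate North at L (1<6).
East fails to dominate North at R (5<7).
West fails to dominate North at R (5<7).
No single strategy dominates all the others.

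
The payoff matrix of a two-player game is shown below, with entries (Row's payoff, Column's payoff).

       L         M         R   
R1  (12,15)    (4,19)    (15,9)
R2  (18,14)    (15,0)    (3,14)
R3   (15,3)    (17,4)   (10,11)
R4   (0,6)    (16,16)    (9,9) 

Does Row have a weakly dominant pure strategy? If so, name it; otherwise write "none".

R1 fails to dominate R2 at L (12<18).
R2 fails to dominate R1 at R (3<15).
R3 fails to dominate R1 at R (10<15).
R4 fails to dominate R1 at L (0<12).
No single strategy dominates all the others.

none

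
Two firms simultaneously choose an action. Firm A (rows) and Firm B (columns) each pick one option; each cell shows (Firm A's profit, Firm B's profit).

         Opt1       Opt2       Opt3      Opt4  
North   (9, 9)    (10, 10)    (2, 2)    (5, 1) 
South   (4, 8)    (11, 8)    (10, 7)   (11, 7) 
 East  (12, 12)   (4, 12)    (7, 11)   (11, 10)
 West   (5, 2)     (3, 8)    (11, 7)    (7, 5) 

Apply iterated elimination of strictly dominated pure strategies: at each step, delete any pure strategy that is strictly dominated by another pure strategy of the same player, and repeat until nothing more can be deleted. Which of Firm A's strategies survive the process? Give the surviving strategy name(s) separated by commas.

Column Opt3 is eliminated: Opt2 beats it against every remaining row (North: 10>2, South: 8>7, East: 12>11, West: 8>7).
For Firm A, East strictly dominates West on the remaining columns (Opt1: 12>5, Opt2: 4>3, Opt4: 11>7); eliminate West.
For Firm B, Opt1 strictly dominates Opt4 on the remaining rows (North: 9>1, South: 8>7, East: 12>10); eliminate Opt4.
Among the remaining strategies, none is strictly dominated by another pure strategy of the same player, so the elimination stops.
Surviving strategies — Firm A: {North, South, East}; Firm B: {Opt1, Opt2}.

North, South, East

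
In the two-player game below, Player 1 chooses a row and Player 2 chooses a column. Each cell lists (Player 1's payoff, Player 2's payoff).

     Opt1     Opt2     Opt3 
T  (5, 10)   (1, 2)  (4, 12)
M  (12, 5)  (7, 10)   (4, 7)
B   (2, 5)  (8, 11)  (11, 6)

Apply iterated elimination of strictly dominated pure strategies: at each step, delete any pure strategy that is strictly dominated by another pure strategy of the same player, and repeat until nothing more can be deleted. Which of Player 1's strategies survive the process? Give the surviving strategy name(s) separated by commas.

B

Player 2's strategy Opt1 is strictly dominated by Opt3 (T: 12>10, M: 7>5, B: 6>5) and is removed.
Player 1's strategy T is strictly dominated by B (Opt2: 8>1, Opt3: 11>4) and is removed.
Row M is eliminated: B beats it against every remaining column (Opt2: 8>7, Opt3: 11>4).
For Player 2, Opt2 strictly dominates Opt3 on the remaining rows (B: 11>6); eliminate Opt3.
Among the remaining strategies, none is strictly dominated by another pure strategy of the same player, so the elimination stops.
Surviving strategies — Player 1: {B}; Player 2: {Opt2}.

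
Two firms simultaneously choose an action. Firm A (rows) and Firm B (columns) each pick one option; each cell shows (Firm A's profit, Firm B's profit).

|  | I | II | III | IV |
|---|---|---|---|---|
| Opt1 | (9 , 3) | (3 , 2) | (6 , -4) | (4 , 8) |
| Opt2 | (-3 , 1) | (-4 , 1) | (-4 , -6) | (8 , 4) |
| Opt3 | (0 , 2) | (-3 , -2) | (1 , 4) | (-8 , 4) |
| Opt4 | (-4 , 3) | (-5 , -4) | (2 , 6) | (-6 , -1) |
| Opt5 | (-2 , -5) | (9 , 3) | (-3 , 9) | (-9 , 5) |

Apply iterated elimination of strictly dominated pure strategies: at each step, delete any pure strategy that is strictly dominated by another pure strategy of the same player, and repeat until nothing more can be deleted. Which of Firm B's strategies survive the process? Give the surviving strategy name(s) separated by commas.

Row Opt3 is eliminated: Opt1 beats it against every remaining column (I: 9>0, II: 3>-3, III: 6>1, IV: 4>-8).
Row Opt4 is eliminated: Opt1 beats it against every remaining column (I: 9>-4, II: 3>-5, III: 6>2, IV: 4>-6).
Firm B's strategy I is strictly dominated by IV (Opt1: 8>3, Opt2: 4>1, Opt5: 5>-5) and is removed.
Column II is eliminated: IV beats it against every remaining row (Opt1: 8>2, Opt2: 4>1, Opt5: 5>3).
Row Opt5 is eliminated: Opt1 beats it against every remaining column (III: 6>-3, IV: 4>-9).
For Firm B, IV strictly dominates III on the remaining rows (Opt1: 8>-4, Opt2: 4>-6); eliminate III.
Firm A's strategy Opt1 is strictly dominated by Opt2 (IV: 8>4) and is removed.
Among the remaining strategies, none is strictly dominated by another pure strategy of the same player, so the elimination stops.
Surviving strategies — Firm A: {Opt2}; Firm B: {IV}.

IV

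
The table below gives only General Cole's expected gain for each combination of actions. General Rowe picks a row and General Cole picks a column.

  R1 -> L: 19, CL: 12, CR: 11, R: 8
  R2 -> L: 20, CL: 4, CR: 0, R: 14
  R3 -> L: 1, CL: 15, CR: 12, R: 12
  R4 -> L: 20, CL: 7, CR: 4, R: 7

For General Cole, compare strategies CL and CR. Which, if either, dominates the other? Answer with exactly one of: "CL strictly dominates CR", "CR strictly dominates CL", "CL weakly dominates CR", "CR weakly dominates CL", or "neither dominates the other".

CL strictly dominates CR

Compare CL to CR across each opponent action: R1: 12>11, R2: 4>0, R3: 15>12, R4: 7>4.
Every comparison favours CL, so CL strictly dominates CR.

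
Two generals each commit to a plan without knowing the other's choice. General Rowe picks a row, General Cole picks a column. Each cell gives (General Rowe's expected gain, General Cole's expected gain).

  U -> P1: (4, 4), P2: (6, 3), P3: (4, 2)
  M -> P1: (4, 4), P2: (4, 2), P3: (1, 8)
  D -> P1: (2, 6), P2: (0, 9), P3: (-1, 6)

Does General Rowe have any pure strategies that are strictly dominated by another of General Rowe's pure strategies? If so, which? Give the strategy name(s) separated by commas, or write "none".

D

Nothing dominates U: M at P1 (4=4); D at P1 (4>2).
M: no other strategy beats it everywhere (U at P1 (4=4); D at P1 (4>2)).
D is strictly dominated by U (P1: 4>2, P2: 6>0, P3: 4>-1).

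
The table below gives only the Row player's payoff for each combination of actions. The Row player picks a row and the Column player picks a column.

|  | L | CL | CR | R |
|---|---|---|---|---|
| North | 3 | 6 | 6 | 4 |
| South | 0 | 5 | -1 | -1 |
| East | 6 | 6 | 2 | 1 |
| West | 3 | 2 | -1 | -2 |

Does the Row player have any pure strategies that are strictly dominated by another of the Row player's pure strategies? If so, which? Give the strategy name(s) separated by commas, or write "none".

South, West

North: no other strategy beats it everywhere (South at L (3>0); East at CL (6=6); West at L (3=3)).
South: dominated, since North does at least as well everywhere (L: 3>0, CL: 6>5, CR: 6>-1, R: 4>-1).
Nothing dominates East: North at L (6>3); South at L (6>0); West at L (6>3).
East strictly dominates West — L: 6>3, CL: 6>2, CR: 2>-1, R: 1>-2.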